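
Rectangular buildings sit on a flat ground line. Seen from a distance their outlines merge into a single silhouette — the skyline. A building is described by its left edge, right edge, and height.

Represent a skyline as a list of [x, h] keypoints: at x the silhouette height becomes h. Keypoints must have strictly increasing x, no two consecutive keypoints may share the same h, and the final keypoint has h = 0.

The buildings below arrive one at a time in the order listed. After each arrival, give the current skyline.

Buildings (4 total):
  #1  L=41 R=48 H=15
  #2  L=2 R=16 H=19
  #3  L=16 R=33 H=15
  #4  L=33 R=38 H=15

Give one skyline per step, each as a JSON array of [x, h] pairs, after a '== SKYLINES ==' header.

== SKYLINES ==
[[41,15],[48,0]]
[[2,19],[16,0],[41,15],[48,0]]
[[2,19],[16,15],[33,0],[41,15],[48,0]]
[[2,19],[16,15],[38,0],[41,15],[48,0]]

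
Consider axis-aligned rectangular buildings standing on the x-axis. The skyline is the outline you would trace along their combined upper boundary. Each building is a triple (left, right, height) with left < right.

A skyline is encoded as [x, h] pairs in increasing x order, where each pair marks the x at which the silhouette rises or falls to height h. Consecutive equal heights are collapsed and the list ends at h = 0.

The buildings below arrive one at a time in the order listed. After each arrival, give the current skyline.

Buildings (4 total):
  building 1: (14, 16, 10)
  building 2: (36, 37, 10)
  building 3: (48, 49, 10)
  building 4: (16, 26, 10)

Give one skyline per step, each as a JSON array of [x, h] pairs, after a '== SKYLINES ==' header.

== SKYLINES ==
[[14,10],[16,0]]
[[14,10],[16,0],[36,10],[37,0]]
[[14,10],[16,0],[36,10],[37,0],[48,10],[49,0]]
[[14,10],[26,0],[36,10],[37,0],[48,10],[49,0]]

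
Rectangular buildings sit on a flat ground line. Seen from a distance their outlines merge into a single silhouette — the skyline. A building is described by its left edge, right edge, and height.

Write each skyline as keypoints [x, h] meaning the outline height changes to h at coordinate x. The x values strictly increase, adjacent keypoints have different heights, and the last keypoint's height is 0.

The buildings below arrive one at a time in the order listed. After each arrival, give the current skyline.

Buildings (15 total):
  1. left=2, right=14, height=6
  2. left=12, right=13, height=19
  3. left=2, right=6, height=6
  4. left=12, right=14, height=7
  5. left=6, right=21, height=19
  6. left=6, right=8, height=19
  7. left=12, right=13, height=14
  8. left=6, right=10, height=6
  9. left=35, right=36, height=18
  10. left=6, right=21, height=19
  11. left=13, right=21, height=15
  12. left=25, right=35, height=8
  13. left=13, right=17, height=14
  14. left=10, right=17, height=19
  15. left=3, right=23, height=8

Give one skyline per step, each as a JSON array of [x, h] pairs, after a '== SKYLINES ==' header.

== SKYLINES ==
[[2,6],[14,0]]
[[2,6],[12,19],[13,6],[14,0]]
[[2,6],[12,19],[13,6],[14,0]]
[[2,6],[12,19],[13,7],[14,0]]
[[2,6],[6,19],[21,0]]
[[2,6],[6,19],[21,0]]
[[2,6],[6,19],[21,0]]
[[2,6],[6,19],[21,0]]
[[2,6],[6,19],[21,0],[35,18],[36,0]]
[[2,6],[6,19],[21,0],[35,18],[36,0]]
[[2,6],[6,19],[21,0],[35,18],[36,0]]
[[2,6],[6,19],[21,0],[25,8],[35,18],[36,0]]
[[2,6],[6,19],[21,0],[25,8],[35,18],[36,0]]
[[2,6],[6,19],[21,0],[25,8],[35,18],[36,0]]
[[2,6],[3,8],[6,19],[21,8],[23,0],[25,8],[35,18],[36,0]]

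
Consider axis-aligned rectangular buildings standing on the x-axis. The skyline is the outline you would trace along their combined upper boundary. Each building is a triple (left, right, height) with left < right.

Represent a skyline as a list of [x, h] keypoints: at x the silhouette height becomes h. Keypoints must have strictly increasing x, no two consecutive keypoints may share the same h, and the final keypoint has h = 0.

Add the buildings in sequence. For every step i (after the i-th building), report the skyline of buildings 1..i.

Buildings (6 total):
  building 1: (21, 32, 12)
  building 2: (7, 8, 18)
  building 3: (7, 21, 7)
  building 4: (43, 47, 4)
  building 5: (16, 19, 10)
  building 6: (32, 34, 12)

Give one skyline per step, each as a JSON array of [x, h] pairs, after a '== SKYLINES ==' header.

== SKYLINES ==
[[21,12],[32,0]]
[[7,18],[8,0],[21,12],[32,0]]
[[7,18],[8,7],[21,12],[32,0]]
[[7,18],[8,7],[21,12],[32,0],[43,4],[47,0]]
[[7,18],[8,7],[16,10],[19,7],[21,12],[32,0],[43,4],[47,0]]
[[7,18],[8,7],[16,10],[19,7],[21,12],[34,0],[43,4],[47,0]]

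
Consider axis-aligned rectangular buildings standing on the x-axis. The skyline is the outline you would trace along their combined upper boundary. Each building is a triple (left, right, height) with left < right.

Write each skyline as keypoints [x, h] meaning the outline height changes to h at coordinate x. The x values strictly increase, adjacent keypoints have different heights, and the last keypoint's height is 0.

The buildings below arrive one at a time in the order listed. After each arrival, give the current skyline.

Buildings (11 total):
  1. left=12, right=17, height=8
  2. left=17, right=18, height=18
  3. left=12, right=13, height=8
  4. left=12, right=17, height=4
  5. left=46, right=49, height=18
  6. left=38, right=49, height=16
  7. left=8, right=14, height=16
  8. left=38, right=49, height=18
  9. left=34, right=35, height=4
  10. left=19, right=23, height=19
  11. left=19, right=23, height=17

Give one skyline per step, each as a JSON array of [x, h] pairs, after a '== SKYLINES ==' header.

== SKYLINES ==
[[12,8],[17,0]]
[[12,8],[17,18],[18,0]]
[[12,8],[17,18],[18,0]]
[[12,8],[17,18],[18,0]]
[[12,8],[17,18],[18,0],[46,18],[49,0]]
[[12,8],[17,18],[18,0],[38,16],[46,18],[49,0]]
[[8,16],[14,8],[17,18],[18,0],[38,16],[46,18],[49,0]]
[[8,16],[14,8],[17,18],[18,0],[38,18],[49,0]]
[[8,16],[14,8],[17,18],[18,0],[34,4],[35,0],[38,18],[49,0]]
[[8,16],[14,8],[17,18],[18,0],[19,19],[23,0],[34,4],[35,0],[38,18],[49,0]]
[[8,16],[14,8],[17,18],[18,0],[19,19],[23,0],[34,4],[35,0],[38,18],[49,0]]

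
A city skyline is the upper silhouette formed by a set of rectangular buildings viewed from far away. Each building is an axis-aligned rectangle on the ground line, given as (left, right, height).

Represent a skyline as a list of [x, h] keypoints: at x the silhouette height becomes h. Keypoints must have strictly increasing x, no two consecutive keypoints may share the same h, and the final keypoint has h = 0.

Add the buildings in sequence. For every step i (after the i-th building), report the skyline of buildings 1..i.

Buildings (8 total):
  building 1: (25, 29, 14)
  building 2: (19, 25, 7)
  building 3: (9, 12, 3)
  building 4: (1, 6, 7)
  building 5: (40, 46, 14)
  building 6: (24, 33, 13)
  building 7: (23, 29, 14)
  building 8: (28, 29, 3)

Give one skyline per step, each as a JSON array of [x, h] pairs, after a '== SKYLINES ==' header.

== SKYLINES ==
[[25,14],[29,0]]
[[19,7],[25,14],[29,0]]
[[9,3],[12,0],[19,7],[25,14],[29,0]]
[[1,7],[6,0],[9,3],[12,0],[19,7],[25,14],[29,0]]
[[1,7],[6,0],[9,3],[12,0],[19,7],[25,14],[29,0],[40,14],[46,0]]
[[1,7],[6,0],[9,3],[12,0],[19,7],[24,13],[25,14],[29,13],[33,0],[40,14],[46,0]]
[[1,7],[6,0],[9,3],[12,0],[19,7],[23,14],[29,13],[33,0],[40,14],[46,0]]
[[1,7],[6,0],[9,3],[12,0],[19,7],[23,14],[29,13],[33,0],[40,14],[46,0]]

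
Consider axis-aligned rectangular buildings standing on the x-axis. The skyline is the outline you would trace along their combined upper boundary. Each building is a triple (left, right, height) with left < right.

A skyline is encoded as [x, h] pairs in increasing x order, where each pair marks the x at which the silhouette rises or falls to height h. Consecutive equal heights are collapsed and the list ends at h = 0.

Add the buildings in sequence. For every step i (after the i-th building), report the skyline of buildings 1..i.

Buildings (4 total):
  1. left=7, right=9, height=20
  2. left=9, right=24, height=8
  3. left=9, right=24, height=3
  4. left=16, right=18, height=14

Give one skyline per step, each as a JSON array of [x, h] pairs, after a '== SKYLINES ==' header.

== SKYLINES ==
[[7,20],[9,0]]
[[7,20],[9,8],[24,0]]
[[7,20],[9,8],[24,0]]
[[7,20],[9,8],[16,14],[18,8],[24,0]]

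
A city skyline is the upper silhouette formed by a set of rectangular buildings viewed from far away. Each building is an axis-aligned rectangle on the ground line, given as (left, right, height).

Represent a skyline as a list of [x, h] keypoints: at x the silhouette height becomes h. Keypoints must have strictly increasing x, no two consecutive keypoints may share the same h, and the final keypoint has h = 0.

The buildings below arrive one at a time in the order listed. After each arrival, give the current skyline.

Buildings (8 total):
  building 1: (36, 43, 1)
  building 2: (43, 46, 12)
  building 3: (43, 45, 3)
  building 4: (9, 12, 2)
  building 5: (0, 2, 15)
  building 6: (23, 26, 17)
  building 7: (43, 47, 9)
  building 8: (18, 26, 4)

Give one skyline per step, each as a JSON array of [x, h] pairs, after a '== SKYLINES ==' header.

== SKYLINES ==
[[36,1],[43,0]]
[[36,1],[43,12],[46,0]]
[[36,1],[43,12],[46,0]]
[[9,2],[12,0],[36,1],[43,12],[46,0]]
[[0,15],[2,0],[9,2],[12,0],[36,1],[43,12],[46,0]]
[[0,15],[2,0],[9,2],[12,0],[23,17],[26,0],[36,1],[43,12],[46,0]]
[[0,15],[2,0],[9,2],[12,0],[23,17],[26,0],[36,1],[43,12],[46,9],[47,0]]
[[0,15],[2,0],[9,2],[12,0],[18,4],[23,17],[26,0],[36,1],[43,12],[46,9],[47,0]]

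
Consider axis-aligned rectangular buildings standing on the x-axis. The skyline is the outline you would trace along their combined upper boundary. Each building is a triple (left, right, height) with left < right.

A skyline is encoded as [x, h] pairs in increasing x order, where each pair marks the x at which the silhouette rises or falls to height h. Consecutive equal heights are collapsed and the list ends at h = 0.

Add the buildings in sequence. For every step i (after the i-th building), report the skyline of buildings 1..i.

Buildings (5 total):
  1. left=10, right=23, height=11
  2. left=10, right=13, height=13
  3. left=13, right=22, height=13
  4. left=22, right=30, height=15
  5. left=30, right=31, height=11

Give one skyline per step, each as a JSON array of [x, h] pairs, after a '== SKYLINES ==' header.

== SKYLINES ==
[[10,11],[23,0]]
[[10,13],[13,11],[23,0]]
[[10,13],[22,11],[23,0]]
[[10,13],[22,15],[30,0]]
[[10,13],[22,15],[30,11],[31,0]]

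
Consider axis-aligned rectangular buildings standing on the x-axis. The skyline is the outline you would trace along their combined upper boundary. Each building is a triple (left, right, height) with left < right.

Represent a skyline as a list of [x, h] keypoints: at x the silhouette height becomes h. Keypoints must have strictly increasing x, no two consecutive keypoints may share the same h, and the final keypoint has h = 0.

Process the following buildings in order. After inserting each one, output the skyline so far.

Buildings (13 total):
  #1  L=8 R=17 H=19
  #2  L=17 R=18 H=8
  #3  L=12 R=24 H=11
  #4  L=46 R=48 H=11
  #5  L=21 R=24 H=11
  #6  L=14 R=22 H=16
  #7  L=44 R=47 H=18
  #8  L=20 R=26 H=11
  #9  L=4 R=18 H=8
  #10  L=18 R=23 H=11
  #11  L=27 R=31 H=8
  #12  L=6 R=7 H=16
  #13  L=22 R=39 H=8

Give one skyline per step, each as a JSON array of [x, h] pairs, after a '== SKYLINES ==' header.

== SKYLINES ==
[[8,19],[17,0]]
[[8,19],[17,8],[18,0]]
[[8,19],[17,11],[24,0]]
[[8,19],[17,11],[24,0],[46,11],[48,0]]
[[8,19],[17,11],[24,0],[46,11],[48,0]]
[[8,19],[17,16],[22,11],[24,0],[46,11],[48,0]]
[[8,19],[17,16],[22,11],[24,0],[44,18],[47,11],[48,0]]
[[8,19],[17,16],[22,11],[26,0],[44,18],[47,11],[48,0]]
[[4,8],[8,19],[17,16],[22,11],[26,0],[44,18],[47,11],[48,0]]
[[4,8],[8,19],[17,16],[22,11],[26,0],[44,18],[47,11],[48,0]]
[[4,8],[8,19],[17,16],[22,11],[26,0],[27,8],[31,0],[44,18],[47,11],[48,0]]
[[4,8],[6,16],[7,8],[8,19],[17,16],[22,11],[26,0],[27,8],[31,0],[44,18],[47,11],[48,0]]
[[4,8],[6,16],[7,8],[8,19],[17,16],[22,11],[26,8],[39,0],[44,18],[47,11],[48,0]]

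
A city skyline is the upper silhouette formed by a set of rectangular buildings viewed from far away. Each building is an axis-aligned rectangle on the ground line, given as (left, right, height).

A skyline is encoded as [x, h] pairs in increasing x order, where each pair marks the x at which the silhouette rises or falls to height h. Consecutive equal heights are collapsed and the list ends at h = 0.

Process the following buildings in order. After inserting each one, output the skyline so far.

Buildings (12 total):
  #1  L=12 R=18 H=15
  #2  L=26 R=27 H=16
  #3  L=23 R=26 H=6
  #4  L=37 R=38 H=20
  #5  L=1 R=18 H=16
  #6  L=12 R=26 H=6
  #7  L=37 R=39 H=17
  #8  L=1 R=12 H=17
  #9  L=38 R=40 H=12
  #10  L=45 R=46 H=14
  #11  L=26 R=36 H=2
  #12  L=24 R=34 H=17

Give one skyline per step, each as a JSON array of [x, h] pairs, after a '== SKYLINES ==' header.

== SKYLINES ==
[[12,15],[18,0]]
[[12,15],[18,0],[26,16],[27,0]]
[[12,15],[18,0],[23,6],[26,16],[27,0]]
[[12,15],[18,0],[23,6],[26,16],[27,0],[37,20],[38,0]]
[[1,16],[18,0],[23,6],[26,16],[27,0],[37,20],[38,0]]
[[1,16],[18,6],[26,16],[27,0],[37,20],[38,0]]
[[1,16],[18,6],[26,16],[27,0],[37,20],[38,17],[39,0]]
[[1,17],[12,16],[18,6],[26,16],[27,0],[37,20],[38,17],[39,0]]
[[1,17],[12,16],[18,6],[26,16],[27,0],[37,20],[38,17],[39,12],[40,0]]
[[1,17],[12,16],[18,6],[26,16],[27,0],[37,20],[38,17],[39,12],[40,0],[45,14],[46,0]]
[[1,17],[12,16],[18,6],[26,16],[27,2],[36,0],[37,20],[38,17],[39,12],[40,0],[45,14],[46,0]]
[[1,17],[12,16],[18,6],[24,17],[34,2],[36,0],[37,20],[38,17],[39,12],[40,0],[45,14],[46,0]]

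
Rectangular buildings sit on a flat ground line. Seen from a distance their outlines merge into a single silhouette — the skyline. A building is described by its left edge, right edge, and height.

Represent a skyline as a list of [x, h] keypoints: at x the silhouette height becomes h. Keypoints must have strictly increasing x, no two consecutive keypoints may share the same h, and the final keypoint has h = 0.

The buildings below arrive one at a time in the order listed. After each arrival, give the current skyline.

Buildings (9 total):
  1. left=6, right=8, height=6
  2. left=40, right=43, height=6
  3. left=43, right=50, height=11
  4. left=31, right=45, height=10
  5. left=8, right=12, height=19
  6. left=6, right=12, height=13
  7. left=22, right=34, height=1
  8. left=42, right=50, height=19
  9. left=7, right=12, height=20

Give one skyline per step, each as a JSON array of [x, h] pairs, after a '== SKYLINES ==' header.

== SKYLINES ==
[[6,6],[8,0]]
[[6,6],[8,0],[40,6],[43,0]]
[[6,6],[8,0],[40,6],[43,11],[50,0]]
[[6,6],[8,0],[31,10],[43,11],[50,0]]
[[6,6],[8,19],[12,0],[31,10],[43,11],[50,0]]
[[6,13],[8,19],[12,0],[31,10],[43,11],[50,0]]
[[6,13],[8,19],[12,0],[22,1],[31,10],[43,11],[50,0]]
[[6,13],[8,19],[12,0],[22,1],[31,10],[42,19],[50,0]]
[[6,13],[7,20],[12,0],[22,1],[31,10],[42,19],[50,0]]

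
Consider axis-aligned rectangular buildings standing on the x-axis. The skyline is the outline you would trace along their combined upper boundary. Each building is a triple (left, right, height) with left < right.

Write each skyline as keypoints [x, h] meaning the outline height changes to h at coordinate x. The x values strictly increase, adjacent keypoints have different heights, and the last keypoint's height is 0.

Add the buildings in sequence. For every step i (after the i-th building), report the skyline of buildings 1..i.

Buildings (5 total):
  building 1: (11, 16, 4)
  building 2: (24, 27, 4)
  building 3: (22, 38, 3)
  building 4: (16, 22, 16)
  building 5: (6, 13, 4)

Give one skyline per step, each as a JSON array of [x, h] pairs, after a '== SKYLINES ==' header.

== SKYLINES ==
[[11,4],[16,0]]
[[11,4],[16,0],[24,4],[27,0]]
[[11,4],[16,0],[22,3],[24,4],[27,3],[38,0]]
[[11,4],[16,16],[22,3],[24,4],[27,3],[38,0]]
[[6,4],[16,16],[22,3],[24,4],[27,3],[38,0]]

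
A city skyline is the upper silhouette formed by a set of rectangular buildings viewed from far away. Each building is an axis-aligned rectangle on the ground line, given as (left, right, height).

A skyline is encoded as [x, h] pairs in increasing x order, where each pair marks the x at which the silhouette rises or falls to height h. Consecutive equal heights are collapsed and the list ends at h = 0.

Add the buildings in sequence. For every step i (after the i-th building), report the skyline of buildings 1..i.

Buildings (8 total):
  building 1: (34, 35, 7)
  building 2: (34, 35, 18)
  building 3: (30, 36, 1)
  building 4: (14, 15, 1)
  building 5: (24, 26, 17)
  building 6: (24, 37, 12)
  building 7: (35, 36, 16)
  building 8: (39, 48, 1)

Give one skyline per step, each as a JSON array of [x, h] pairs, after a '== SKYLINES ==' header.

== SKYLINES ==
[[34,7],[35,0]]
[[34,18],[35,0]]
[[30,1],[34,18],[35,1],[36,0]]
[[14,1],[15,0],[30,1],[34,18],[35,1],[36,0]]
[[14,1],[15,0],[24,17],[26,0],[30,1],[34,18],[35,1],[36,0]]
[[14,1],[15,0],[24,17],[26,12],[34,18],[35,12],[37,0]]
[[14,1],[15,0],[24,17],[26,12],[34,18],[35,16],[36,12],[37,0]]
[[14,1],[15,0],[24,17],[26,12],[34,18],[35,16],[36,12],[37,0],[39,1],[48,0]]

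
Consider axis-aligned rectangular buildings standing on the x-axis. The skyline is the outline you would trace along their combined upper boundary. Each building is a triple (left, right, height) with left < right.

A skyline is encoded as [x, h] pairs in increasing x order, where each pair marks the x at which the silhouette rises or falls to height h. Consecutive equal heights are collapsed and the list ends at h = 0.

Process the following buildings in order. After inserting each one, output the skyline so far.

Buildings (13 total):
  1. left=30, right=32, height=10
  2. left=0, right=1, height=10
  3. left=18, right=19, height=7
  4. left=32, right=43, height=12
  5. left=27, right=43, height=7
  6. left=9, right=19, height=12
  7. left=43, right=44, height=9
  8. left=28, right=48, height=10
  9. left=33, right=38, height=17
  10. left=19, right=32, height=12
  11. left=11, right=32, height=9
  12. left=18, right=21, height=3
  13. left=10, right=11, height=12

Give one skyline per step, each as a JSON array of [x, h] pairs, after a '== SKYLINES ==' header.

== SKYLINES ==
[[30,10],[32,0]]
[[0,10],[1,0],[30,10],[32,0]]
[[0,10],[1,0],[18,7],[19,0],[30,10],[32,0]]
[[0,10],[1,0],[18,7],[19,0],[30,10],[32,12],[43,0]]
[[0,10],[1,0],[18,7],[19,0],[27,7],[30,10],[32,12],[43,0]]
[[0,10],[1,0],[9,12],[19,0],[27,7],[30,10],[32,12],[43,0]]
[[0,10],[1,0],[9,12],[19,0],[27,7],[30,10],[32,12],[43,9],[44,0]]
[[0,10],[1,0],[9,12],[19,0],[27,7],[28,10],[32,12],[43,10],[48,0]]
[[0,10],[1,0],[9,12],[19,0],[27,7],[28,10],[32,12],[33,17],[38,12],[43,10],[48,0]]
[[0,10],[1,0],[9,12],[33,17],[38,12],[43,10],[48,0]]
[[0,10],[1,0],[9,12],[33,17],[38,12],[43,10],[48,0]]
[[0,10],[1,0],[9,12],[33,17],[38,12],[43,10],[48,0]]
[[0,10],[1,0],[9,12],[33,17],[38,12],[43,10],[48,0]]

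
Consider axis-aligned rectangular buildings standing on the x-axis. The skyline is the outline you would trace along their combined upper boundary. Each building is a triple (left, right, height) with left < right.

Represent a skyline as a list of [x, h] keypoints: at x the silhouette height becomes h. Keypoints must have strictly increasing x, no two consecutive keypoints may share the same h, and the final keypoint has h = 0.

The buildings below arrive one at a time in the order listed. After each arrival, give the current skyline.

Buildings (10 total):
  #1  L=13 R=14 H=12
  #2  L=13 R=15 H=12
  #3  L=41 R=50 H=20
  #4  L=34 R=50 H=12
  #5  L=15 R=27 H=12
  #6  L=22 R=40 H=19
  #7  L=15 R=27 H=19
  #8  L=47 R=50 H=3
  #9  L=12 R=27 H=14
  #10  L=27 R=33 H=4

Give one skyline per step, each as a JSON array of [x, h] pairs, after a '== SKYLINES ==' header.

== SKYLINES ==
[[13,12],[14,0]]
[[13,12],[15,0]]
[[13,12],[15,0],[41,20],[50,0]]
[[13,12],[15,0],[34,12],[41,20],[50,0]]
[[13,12],[27,0],[34,12],[41,20],[50,0]]
[[13,12],[22,19],[40,12],[41,20],[50,0]]
[[13,12],[15,19],[40,12],[41,20],[50,0]]
[[13,12],[15,19],[40,12],[41,20],[50,0]]
[[12,14],[15,19],[40,12],[41,20],[50,0]]
[[12,14],[15,19],[40,12],[41,20],[50,0]]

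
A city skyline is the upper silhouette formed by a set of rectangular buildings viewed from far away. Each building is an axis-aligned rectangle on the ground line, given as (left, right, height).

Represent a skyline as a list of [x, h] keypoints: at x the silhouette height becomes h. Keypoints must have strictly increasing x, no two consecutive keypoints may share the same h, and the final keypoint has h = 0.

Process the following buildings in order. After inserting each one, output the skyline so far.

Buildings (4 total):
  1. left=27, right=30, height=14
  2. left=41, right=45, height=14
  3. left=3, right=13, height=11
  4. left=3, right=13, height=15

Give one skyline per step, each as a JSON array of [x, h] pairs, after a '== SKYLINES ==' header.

== SKYLINES ==
[[27,14],[30,0]]
[[27,14],[30,0],[41,14],[45,0]]
[[3,11],[13,0],[27,14],[30,0],[41,14],[45,0]]
[[3,15],[13,0],[27,14],[30,0],[41,14],[45,0]]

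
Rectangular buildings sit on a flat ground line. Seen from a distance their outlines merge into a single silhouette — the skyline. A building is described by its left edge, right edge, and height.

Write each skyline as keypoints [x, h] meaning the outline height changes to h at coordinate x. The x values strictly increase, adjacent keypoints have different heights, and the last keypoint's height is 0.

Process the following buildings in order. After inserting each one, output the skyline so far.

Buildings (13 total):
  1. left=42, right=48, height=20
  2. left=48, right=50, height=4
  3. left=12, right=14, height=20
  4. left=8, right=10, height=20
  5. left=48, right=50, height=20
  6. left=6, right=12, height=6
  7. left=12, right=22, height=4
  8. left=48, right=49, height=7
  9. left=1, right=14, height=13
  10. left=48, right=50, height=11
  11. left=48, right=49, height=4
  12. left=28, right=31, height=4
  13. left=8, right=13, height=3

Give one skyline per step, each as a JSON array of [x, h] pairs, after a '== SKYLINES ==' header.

== SKYLINES ==
[[42,20],[48,0]]
[[42,20],[48,4],[50,0]]
[[12,20],[14,0],[42,20],[48,4],[50,0]]
[[8,20],[10,0],[12,20],[14,0],[42,20],[48,4],[50,0]]
[[8,20],[10,0],[12,20],[14,0],[42,20],[50,0]]
[[6,6],[8,20],[10,6],[12,20],[14,0],[42,20],[50,0]]
[[6,6],[8,20],[10,6],[12,20],[14,4],[22,0],[42,20],[50,0]]
[[6,6],[8,20],[10,6],[12,20],[14,4],[22,0],[42,20],[50,0]]
[[1,13],[8,20],[10,13],[12,20],[14,4],[22,0],[42,20],[50,0]]
[[1,13],[8,20],[10,13],[12,20],[14,4],[22,0],[42,20],[50,0]]
[[1,13],[8,20],[10,13],[12,20],[14,4],[22,0],[42,20],[50,0]]
[[1,13],[8,20],[10,13],[12,20],[14,4],[22,0],[28,4],[31,0],[42,20],[50,0]]
[[1,13],[8,20],[10,13],[12,20],[14,4],[22,0],[28,4],[31,0],[42,20],[50,0]]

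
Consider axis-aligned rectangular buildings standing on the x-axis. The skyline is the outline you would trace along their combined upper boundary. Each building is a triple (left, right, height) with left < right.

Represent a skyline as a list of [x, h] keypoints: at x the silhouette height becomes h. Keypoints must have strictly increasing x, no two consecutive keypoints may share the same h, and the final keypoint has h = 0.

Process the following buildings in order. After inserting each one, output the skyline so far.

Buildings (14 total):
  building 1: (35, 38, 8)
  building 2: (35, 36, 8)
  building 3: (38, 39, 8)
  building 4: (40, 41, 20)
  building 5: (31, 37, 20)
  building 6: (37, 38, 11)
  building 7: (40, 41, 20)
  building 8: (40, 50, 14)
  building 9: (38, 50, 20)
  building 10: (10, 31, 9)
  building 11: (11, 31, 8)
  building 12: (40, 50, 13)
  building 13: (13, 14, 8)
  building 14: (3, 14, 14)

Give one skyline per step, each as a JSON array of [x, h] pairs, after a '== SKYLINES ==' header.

== SKYLINES ==
[[35,8],[38,0]]
[[35,8],[38,0]]
[[35,8],[39,0]]
[[35,8],[39,0],[40,20],[41,0]]
[[31,20],[37,8],[39,0],[40,20],[41,0]]
[[31,20],[37,11],[38,8],[39,0],[40,20],[41,0]]
[[31,20],[37,11],[38,8],[39,0],[40,20],[41,0]]
[[31,20],[37,11],[38,8],[39,0],[40,20],[41,14],[50,0]]
[[31,20],[37,11],[38,20],[50,0]]
[[10,9],[31,20],[37,11],[38,20],[50,0]]
[[10,9],[31,20],[37,11],[38,20],[50,0]]
[[10,9],[31,20],[37,11],[38,20],[50,0]]
[[10,9],[31,20],[37,11],[38,20],[50,0]]
[[3,14],[14,9],[31,20],[37,11],[38,20],[50,0]]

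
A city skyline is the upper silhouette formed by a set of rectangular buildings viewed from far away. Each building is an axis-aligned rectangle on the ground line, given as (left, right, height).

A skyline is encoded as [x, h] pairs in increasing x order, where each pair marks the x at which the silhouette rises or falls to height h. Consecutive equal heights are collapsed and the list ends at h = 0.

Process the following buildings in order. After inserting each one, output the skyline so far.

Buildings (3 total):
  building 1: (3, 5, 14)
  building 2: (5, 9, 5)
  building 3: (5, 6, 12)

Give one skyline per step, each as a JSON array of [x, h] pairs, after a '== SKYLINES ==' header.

== SKYLINES ==
[[3,14],[5,0]]
[[3,14],[5,5],[9,0]]
[[3,14],[5,12],[6,5],[9,0]]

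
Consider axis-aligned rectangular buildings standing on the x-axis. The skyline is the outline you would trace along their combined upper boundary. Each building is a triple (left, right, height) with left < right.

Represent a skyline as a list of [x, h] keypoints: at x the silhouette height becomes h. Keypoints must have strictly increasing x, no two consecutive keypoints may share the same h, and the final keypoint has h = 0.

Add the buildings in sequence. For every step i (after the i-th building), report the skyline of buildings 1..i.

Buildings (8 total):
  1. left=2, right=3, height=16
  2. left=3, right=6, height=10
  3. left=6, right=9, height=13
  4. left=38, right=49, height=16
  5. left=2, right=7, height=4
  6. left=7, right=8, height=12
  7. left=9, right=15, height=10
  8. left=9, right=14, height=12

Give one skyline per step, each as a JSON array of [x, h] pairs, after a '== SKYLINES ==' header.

== SKYLINES ==
[[2,16],[3,0]]
[[2,16],[3,10],[6,0]]
[[2,16],[3,10],[6,13],[9,0]]
[[2,16],[3,10],[6,13],[9,0],[38,16],[49,0]]
[[2,16],[3,10],[6,13],[9,0],[38,16],[49,0]]
[[2,16],[3,10],[6,13],[9,0],[38,16],[49,0]]
[[2,16],[3,10],[6,13],[9,10],[15,0],[38,16],[49,0]]
[[2,16],[3,10],[6,13],[9,12],[14,10],[15,0],[38,16],[49,0]]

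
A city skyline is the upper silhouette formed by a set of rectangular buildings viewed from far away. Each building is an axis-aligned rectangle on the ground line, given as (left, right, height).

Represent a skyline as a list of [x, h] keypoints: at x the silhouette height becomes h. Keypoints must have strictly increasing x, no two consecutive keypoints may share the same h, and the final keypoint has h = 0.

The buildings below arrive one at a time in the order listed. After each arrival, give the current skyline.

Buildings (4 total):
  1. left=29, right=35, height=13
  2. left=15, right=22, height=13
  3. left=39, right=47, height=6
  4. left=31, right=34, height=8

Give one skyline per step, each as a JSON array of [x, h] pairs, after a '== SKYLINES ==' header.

== SKYLINES ==
[[29,13],[35,0]]
[[15,13],[22,0],[29,13],[35,0]]
[[15,13],[22,0],[29,13],[35,0],[39,6],[47,0]]
[[15,13],[22,0],[29,13],[35,0],[39,6],[47,0]]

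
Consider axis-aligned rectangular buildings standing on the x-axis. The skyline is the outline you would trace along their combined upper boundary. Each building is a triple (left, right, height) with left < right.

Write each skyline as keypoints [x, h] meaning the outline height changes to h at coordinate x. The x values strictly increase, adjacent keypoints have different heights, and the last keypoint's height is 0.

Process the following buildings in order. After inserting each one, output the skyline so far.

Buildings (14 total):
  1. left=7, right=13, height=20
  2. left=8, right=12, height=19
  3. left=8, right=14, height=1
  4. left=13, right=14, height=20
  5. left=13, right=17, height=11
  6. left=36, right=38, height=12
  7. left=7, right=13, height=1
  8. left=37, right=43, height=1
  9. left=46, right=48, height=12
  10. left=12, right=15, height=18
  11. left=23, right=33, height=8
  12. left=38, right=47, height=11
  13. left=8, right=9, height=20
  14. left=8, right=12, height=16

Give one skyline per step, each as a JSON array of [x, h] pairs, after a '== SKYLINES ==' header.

== SKYLINES ==
[[7,20],[13,0]]
[[7,20],[13,0]]
[[7,20],[13,1],[14,0]]
[[7,20],[14,0]]
[[7,20],[14,11],[17,0]]
[[7,20],[14,11],[17,0],[36,12],[38,0]]
[[7,20],[14,11],[17,0],[36,12],[38,0]]
[[7,20],[14,11],[17,0],[36,12],[38,1],[43,0]]
[[7,20],[14,11],[17,0],[36,12],[38,1],[43,0],[46,12],[48,0]]
[[7,20],[14,18],[15,11],[17,0],[36,12],[38,1],[43,0],[46,12],[48,0]]
[[7,20],[14,18],[15,11],[17,0],[23,8],[33,0],[36,12],[38,1],[43,0],[46,12],[48,0]]
[[7,20],[14,18],[15,11],[17,0],[23,8],[33,0],[36,12],[38,11],[46,12],[48,0]]
[[7,20],[14,18],[15,11],[17,0],[23,8],[33,0],[36,12],[38,11],[46,12],[48,0]]
[[7,20],[14,18],[15,11],[17,0],[23,8],[33,0],[36,12],[38,11],[46,12],[48,0]]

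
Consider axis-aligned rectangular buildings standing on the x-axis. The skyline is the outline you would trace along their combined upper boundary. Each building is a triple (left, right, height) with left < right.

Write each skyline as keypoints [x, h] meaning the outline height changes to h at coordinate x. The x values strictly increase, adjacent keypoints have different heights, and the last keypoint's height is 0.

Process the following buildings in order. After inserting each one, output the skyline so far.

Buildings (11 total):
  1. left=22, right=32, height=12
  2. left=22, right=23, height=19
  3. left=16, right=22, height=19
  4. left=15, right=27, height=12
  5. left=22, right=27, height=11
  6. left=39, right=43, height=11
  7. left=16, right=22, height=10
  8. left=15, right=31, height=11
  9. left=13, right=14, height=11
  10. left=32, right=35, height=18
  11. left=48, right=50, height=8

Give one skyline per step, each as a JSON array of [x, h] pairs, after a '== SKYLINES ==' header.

== SKYLINES ==
[[22,12],[32,0]]
[[22,19],[23,12],[32,0]]
[[16,19],[23,12],[32,0]]
[[15,12],[16,19],[23,12],[32,0]]
[[15,12],[16,19],[23,12],[32,0]]
[[15,12],[16,19],[23,12],[32,0],[39,11],[43,0]]
[[15,12],[16,19],[23,12],[32,0],[39,11],[43,0]]
[[15,12],[16,19],[23,12],[32,0],[39,11],[43,0]]
[[13,11],[14,0],[15,12],[16,19],[23,12],[32,0],[39,11],[43,0]]
[[13,11],[14,0],[15,12],[16,19],[23,12],[32,18],[35,0],[39,11],[43,0]]
[[13,11],[14,0],[15,12],[16,19],[23,12],[32,18],[35,0],[39,11],[43,0],[48,8],[50,0]]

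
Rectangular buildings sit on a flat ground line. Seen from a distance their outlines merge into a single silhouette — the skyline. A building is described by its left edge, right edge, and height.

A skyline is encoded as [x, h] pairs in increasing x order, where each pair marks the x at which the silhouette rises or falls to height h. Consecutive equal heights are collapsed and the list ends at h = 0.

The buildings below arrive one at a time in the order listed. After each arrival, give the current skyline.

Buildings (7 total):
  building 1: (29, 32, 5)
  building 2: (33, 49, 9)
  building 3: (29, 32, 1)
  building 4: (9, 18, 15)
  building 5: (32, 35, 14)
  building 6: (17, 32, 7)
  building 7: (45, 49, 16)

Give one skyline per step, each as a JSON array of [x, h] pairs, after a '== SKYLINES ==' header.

== SKYLINES ==
[[29,5],[32,0]]
[[29,5],[32,0],[33,9],[49,0]]
[[29,5],[32,0],[33,9],[49,0]]
[[9,15],[18,0],[29,5],[32,0],[33,9],[49,0]]
[[9,15],[18,0],[29,5],[32,14],[35,9],[49,0]]
[[9,15],[18,7],[32,14],[35,9],[49,0]]
[[9,15],[18,7],[32,14],[35,9],[45,16],[49,0]]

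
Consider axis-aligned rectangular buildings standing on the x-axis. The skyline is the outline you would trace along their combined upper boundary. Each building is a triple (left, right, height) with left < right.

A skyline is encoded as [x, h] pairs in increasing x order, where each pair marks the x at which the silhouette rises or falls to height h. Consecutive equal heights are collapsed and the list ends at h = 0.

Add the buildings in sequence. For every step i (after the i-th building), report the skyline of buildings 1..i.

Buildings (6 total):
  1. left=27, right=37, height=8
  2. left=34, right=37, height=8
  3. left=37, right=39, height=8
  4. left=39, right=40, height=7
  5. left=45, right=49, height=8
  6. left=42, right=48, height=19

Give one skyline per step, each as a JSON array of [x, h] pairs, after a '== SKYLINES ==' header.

== SKYLINES ==
[[27,8],[37,0]]
[[27,8],[37,0]]
[[27,8],[39,0]]
[[27,8],[39,7],[40,0]]
[[27,8],[39,7],[40,0],[45,8],[49,0]]
[[27,8],[39,7],[40,0],[42,19],[48,8],[49,0]]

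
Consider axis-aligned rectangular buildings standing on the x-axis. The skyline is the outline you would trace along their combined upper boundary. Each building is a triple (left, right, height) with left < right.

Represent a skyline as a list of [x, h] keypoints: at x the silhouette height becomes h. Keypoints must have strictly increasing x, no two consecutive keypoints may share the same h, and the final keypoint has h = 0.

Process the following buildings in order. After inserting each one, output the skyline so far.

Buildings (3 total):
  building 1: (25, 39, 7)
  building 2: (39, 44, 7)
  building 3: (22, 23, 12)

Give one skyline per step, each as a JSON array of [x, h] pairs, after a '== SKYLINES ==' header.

== SKYLINES ==
[[25,7],[39,0]]
[[25,7],[44,0]]
[[22,12],[23,0],[25,7],[44,0]]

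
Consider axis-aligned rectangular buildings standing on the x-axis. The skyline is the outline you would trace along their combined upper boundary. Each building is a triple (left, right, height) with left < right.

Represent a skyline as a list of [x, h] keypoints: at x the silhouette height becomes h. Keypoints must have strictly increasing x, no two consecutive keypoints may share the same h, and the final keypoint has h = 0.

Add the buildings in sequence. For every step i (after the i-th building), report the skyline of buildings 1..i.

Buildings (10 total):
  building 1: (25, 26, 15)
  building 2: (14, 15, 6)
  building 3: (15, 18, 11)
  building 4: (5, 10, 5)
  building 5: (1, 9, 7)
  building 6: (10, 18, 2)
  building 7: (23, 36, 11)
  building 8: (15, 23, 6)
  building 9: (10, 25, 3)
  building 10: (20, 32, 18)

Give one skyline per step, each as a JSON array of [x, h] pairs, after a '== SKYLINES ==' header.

== SKYLINES ==
[[25,15],[26,0]]
[[14,6],[15,0],[25,15],[26,0]]
[[14,6],[15,11],[18,0],[25,15],[26,0]]
[[5,5],[10,0],[14,6],[15,11],[18,0],[25,15],[26,0]]
[[1,7],[9,5],[10,0],[14,6],[15,11],[18,0],[25,15],[26,0]]
[[1,7],[9,5],[10,2],[14,6],[15,11],[18,0],[25,15],[26,0]]
[[1,7],[9,5],[10,2],[14,6],[15,11],[18,0],[23,11],[25,15],[26,11],[36,0]]
[[1,7],[9,5],[10,2],[14,6],[15,11],[18,6],[23,11],[25,15],[26,11],[36,0]]
[[1,7],[9,5],[10,3],[14,6],[15,11],[18,6],[23,11],[25,15],[26,11],[36,0]]
[[1,7],[9,5],[10,3],[14,6],[15,11],[18,6],[20,18],[32,11],[36,0]]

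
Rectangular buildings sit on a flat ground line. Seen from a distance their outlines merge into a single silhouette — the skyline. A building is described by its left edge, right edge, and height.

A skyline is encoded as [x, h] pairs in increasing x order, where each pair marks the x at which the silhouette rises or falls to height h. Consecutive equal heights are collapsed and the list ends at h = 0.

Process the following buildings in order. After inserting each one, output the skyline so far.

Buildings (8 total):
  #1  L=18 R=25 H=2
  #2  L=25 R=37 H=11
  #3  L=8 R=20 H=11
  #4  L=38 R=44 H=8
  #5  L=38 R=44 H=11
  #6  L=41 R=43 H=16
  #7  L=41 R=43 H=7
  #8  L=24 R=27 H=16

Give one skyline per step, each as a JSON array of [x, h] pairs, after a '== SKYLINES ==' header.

== SKYLINES ==
[[18,2],[25,0]]
[[18,2],[25,11],[37,0]]
[[8,11],[20,2],[25,11],[37,0]]
[[8,11],[20,2],[25,11],[37,0],[38,8],[44,0]]
[[8,11],[20,2],[25,11],[37,0],[38,11],[44,0]]
[[8,11],[20,2],[25,11],[37,0],[38,11],[41,16],[43,11],[44,0]]
[[8,11],[20,2],[25,11],[37,0],[38,11],[41,16],[43,11],[44,0]]
[[8,11],[20,2],[24,16],[27,11],[37,0],[38,11],[41,16],[43,11],[44,0]]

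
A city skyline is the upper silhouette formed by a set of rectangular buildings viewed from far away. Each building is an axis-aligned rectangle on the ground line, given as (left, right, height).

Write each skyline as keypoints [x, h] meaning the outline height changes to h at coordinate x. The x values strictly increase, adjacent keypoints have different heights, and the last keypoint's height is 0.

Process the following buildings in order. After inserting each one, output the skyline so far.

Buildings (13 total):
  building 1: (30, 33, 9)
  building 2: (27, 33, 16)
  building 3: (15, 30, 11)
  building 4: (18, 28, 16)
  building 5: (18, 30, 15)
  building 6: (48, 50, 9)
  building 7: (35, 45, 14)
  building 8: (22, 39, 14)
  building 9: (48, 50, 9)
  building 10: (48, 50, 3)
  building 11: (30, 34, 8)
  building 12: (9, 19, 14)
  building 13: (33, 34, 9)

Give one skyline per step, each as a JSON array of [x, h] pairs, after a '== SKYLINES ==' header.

== SKYLINES ==
[[30,9],[33,0]]
[[27,16],[33,0]]
[[15,11],[27,16],[33,0]]
[[15,11],[18,16],[33,0]]
[[15,11],[18,16],[33,0]]
[[15,11],[18,16],[33,0],[48,9],[50,0]]
[[15,11],[18,16],[33,0],[35,14],[45,0],[48,9],[50,0]]
[[15,11],[18,16],[33,14],[45,0],[48,9],[50,0]]
[[15,11],[18,16],[33,14],[45,0],[48,9],[50,0]]
[[15,11],[18,16],[33,14],[45,0],[48,9],[50,0]]
[[15,11],[18,16],[33,14],[45,0],[48,9],[50,0]]
[[9,14],[18,16],[33,14],[45,0],[48,9],[50,0]]
[[9,14],[18,16],[33,14],[45,0],[48,9],[50,0]]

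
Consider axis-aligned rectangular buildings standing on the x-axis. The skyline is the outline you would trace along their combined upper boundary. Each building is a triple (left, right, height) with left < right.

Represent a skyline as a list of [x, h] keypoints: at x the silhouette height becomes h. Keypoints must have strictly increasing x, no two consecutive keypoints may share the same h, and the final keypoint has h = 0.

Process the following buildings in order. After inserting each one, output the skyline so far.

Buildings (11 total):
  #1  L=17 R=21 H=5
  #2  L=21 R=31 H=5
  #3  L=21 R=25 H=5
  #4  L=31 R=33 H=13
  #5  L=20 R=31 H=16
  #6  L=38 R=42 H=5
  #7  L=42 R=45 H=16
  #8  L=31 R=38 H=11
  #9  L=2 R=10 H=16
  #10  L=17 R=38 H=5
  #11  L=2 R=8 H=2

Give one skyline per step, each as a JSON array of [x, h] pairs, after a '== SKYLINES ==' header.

== SKYLINES ==
[[17,5],[21,0]]
[[17,5],[31,0]]
[[17,5],[31,0]]
[[17,5],[31,13],[33,0]]
[[17,5],[20,16],[31,13],[33,0]]
[[17,5],[20,16],[31,13],[33,0],[38,5],[42,0]]
[[17,5],[20,16],[31,13],[33,0],[38,5],[42,16],[45,0]]
[[17,5],[20,16],[31,13],[33,11],[38,5],[42,16],[45,0]]
[[2,16],[10,0],[17,5],[20,16],[31,13],[33,11],[38,5],[42,16],[45,0]]
[[2,16],[10,0],[17,5],[20,16],[31,13],[33,11],[38,5],[42,16],[45,0]]
[[2,16],[10,0],[17,5],[20,16],[31,13],[33,11],[38,5],[42,16],[45,0]]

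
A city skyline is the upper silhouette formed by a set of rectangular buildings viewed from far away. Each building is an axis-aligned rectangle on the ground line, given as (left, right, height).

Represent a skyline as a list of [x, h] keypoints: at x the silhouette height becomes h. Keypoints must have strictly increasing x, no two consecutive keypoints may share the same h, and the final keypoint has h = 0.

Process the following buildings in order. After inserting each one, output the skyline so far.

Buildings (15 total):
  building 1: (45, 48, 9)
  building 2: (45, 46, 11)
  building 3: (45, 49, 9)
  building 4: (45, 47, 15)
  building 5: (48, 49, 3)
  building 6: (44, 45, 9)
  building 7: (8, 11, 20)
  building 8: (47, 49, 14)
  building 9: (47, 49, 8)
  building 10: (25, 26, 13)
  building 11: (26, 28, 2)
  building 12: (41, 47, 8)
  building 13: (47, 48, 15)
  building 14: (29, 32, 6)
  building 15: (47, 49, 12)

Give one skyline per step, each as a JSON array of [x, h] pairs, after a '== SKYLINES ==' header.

== SKYLINES ==
[[45,9],[48,0]]
[[45,11],[46,9],[48,0]]
[[45,11],[46,9],[49,0]]
[[45,15],[47,9],[49,0]]
[[45,15],[47,9],[49,0]]
[[44,9],[45,15],[47,9],[49,0]]
[[8,20],[11,0],[44,9],[45,15],[47,9],[49,0]]
[[8,20],[11,0],[44,9],[45,15],[47,14],[49,0]]
[[8,20],[11,0],[44,9],[45,15],[47,14],[49,0]]
[[8,20],[11,0],[25,13],[26,0],[44,9],[45,15],[47,14],[49,0]]
[[8,20],[11,0],[25,13],[26,2],[28,0],[44,9],[45,15],[47,14],[49,0]]
[[8,20],[11,0],[25,13],[26,2],[28,0],[41,8],[44,9],[45,15],[47,14],[49,0]]
[[8,20],[11,0],[25,13],[26,2],[28,0],[41,8],[44,9],[45,15],[48,14],[49,0]]
[[8,20],[11,0],[25,13],[26,2],[28,0],[29,6],[32,0],[41,8],[44,9],[45,15],[48,14],[49,0]]
[[8,20],[11,0],[25,13],[26,2],[28,0],[29,6],[32,0],[41,8],[44,9],[45,15],[48,14],[49,0]]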